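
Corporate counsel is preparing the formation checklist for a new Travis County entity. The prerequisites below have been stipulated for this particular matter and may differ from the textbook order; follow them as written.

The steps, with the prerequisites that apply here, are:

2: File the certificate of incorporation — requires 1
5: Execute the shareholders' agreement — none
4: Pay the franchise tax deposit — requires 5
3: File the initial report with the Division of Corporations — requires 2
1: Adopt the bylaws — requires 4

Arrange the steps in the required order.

5, 4, 1, 2, 3

Only 5 has no prerequisites, so it is first.
Next only 4 has its prerequisites met → 4.
That leaves 1 as the only ready step → 1.
That leaves 2 as the only ready step → 2.
Next only 3 has its prerequisites met → 3.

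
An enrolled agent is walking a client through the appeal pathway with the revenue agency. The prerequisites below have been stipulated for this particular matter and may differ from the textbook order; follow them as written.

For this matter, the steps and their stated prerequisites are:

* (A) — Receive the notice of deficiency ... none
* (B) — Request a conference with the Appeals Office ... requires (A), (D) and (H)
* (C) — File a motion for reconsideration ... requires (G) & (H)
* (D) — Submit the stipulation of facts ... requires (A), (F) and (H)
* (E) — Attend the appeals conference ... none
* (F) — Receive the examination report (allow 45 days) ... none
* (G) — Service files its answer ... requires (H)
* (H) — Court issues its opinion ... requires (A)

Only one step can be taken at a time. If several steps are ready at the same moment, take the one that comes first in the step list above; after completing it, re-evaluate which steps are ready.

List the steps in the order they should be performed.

(A) (E) (F) (H) (D) (B) (G) (C)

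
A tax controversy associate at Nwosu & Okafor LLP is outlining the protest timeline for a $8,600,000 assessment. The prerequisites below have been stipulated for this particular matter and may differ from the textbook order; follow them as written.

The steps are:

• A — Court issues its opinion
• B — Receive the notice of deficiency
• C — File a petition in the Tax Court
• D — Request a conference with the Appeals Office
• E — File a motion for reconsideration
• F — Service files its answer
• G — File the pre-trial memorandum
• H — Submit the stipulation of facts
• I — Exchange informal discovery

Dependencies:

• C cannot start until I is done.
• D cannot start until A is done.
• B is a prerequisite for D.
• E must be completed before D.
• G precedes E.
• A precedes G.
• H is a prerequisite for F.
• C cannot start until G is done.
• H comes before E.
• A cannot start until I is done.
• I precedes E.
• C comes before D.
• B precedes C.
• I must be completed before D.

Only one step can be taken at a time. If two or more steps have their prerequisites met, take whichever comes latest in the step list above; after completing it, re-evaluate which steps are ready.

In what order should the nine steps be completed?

I, H and B have no prerequisites; I is listed later, so I is first.
Now H, B and A have their prerequisites met. H is listed later, so H next.
Ready: F, B and A. F is listed later → F.
Ready: B and A. B is listed later → B.
A needed I, now all done → A.
Next only G has its prerequisites met → G.
Ready: E and C. E is listed later → E.
C needed I, G and B, now all done → C.
D needed I, E, C, B and A, now all done → D.

I H F B A G E C D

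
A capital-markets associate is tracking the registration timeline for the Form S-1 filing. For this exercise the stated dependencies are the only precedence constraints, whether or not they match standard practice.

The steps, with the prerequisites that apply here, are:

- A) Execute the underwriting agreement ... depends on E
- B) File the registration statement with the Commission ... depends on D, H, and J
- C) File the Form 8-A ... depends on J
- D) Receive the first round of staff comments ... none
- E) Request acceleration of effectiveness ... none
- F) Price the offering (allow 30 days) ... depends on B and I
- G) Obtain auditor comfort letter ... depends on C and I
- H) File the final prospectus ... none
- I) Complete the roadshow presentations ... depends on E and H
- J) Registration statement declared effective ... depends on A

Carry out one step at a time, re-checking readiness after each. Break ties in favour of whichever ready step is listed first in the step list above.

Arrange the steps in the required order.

D, E and H have no prerequisites; D is listed earlier, so D is first.
Ready: E and H. E is listed earlier → E.
Now A and H have their prerequisites met. A is listed earlier, so A next.
J now also ready, so the ready set is {H, J}; H is listed earlier → H.
Ready: I and J. I is listed earlier → I.
J needed A, now all done → J.
B and C are both available; B is listed earlier → B.
Ready: C and F. C is listed earlier → C.
G now also ready, so the ready set is {F, G}; F is listed earlier → F.
G needed C and I, now all done → G.

D, E, A, H, I, J, B, C, F, G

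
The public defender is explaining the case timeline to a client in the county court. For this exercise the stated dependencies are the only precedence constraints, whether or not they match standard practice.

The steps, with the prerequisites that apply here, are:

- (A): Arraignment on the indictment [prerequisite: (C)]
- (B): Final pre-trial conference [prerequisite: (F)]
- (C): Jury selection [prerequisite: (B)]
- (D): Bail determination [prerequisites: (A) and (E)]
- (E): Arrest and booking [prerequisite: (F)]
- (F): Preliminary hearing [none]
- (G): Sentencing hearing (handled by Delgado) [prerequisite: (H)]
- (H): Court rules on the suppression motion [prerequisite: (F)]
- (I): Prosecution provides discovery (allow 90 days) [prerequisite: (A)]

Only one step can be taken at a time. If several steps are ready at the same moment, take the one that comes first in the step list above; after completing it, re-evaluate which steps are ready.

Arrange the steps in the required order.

(F) has no prerequisites → (F) first.
(B), (E) and (H) are all available; (B) is listed earlier → (B).
(C) now also ready, so the ready set is {(C), (E), (H)}; (C) is listed earlier → (C).
(A) now also ready, so the ready set is {(A), (E), (H)}; (A) is listed earlier → (A).
(I) now also ready, so the ready set is {(E), (H), (I)}; (E) is listed earlier → (E).
(D) now also ready, so the ready set is {(D), (H), (I)}; (D) is listed earlier → (D).
Ready: (H) and (I). (H) is listed earlier → (H).
(G) now also ready, so the ready set is {(G), (I)}; (G) is listed earlier → (G).
(I) needed (A), now all done → (I).

(F) (B) (C) (A) (E) (D) (H) (G) (I)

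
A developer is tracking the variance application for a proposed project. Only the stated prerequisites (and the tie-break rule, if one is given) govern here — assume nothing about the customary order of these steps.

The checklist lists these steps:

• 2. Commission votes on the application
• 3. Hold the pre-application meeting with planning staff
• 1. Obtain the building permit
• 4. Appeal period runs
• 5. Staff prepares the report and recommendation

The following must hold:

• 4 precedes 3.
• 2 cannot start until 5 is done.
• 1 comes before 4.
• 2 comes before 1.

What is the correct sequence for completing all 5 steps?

5 has no prerequisites → 5 first.
Next only 2 has its prerequisites met → 2.
Next only 1 has its prerequisites met → 1.
Next only 4 has its prerequisites met → 4.
3 is the only step now ready → 3.

5 2 1 4 3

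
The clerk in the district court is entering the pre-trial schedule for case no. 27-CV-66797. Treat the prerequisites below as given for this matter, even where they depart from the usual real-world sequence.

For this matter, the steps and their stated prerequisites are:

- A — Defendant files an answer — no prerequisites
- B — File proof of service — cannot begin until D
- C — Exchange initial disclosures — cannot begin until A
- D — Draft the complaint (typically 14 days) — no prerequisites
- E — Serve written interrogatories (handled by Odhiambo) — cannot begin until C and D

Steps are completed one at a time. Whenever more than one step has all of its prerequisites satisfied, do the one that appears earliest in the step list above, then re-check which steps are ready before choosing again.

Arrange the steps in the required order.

A, C, D, B, E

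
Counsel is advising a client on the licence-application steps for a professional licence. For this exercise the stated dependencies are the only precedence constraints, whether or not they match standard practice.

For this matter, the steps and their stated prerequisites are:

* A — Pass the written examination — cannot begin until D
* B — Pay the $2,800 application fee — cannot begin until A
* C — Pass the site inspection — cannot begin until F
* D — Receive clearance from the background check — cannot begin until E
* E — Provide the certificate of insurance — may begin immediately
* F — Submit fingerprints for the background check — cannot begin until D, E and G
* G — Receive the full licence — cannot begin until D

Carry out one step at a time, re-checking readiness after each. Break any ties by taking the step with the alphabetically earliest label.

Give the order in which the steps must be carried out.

E, D, A, B, G, F, C

E has no prerequisites → E first.
D needed E, now all done → D.
Now A and G have their prerequisites met. A has the earlier label, so A next.
B now also ready, so the ready set is {B, G}; B has the earlier label → B.
That leaves G as the only ready step → G.
Next only F has its prerequisites met → F.
Next only C has its prerequisites met → C.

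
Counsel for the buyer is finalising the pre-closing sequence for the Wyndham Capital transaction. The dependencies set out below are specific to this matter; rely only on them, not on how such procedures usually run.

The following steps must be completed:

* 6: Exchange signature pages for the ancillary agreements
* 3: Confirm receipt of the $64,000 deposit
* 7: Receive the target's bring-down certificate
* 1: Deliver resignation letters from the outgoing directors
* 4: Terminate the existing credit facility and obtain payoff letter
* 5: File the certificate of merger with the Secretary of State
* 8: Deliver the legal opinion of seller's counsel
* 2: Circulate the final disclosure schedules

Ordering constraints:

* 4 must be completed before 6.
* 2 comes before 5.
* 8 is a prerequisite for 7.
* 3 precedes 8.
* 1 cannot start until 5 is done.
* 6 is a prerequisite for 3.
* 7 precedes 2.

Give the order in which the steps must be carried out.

4 6 3 8 7 2 5 1

4 has no prerequisites → 4 first.
6 needed 4, now all done → 6.
3 is the only step now ready → 3.
8 needed 3, now all done → 8.
That leaves 7 as the only ready step → 7.
2 needed 7, now all done → 2.
That leaves 5 as the only ready step → 5.
1 needed 5, now all done → 1.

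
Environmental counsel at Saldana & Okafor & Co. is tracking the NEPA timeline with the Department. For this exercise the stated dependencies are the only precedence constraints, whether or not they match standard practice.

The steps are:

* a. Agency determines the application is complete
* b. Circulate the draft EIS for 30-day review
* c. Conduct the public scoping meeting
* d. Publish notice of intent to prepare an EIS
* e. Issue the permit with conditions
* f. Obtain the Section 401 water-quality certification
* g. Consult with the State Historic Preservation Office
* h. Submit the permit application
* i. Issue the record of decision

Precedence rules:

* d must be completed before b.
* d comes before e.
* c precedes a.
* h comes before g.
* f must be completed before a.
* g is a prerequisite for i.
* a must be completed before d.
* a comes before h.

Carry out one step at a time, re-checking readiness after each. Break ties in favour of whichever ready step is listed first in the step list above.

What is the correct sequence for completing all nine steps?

c f a d b e h g i

Nothing is required for c and f. c is listed earlier → c first.
f is the only step now ready → f.
That leaves a as the only ready step → a.
d and h are both available; d is listed earlier → d.
Ready: b, e and h. b is listed earlier → b.
Ready: e and h. e is listed earlier → e.
That leaves h as the only ready step → h.
g needed h, now all done → g.
i needed g, now all done → i.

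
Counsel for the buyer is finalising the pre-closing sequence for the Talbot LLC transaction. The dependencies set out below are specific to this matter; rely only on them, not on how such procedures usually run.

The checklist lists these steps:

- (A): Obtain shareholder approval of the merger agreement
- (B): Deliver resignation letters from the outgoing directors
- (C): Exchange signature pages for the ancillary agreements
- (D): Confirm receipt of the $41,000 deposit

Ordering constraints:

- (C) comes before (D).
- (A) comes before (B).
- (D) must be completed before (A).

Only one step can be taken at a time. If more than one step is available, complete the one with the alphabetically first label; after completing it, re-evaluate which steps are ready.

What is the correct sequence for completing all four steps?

Only (C) has no prerequisites, so it is first.
That leaves (D) as the only ready step → (D).
That leaves (A) as the only ready step → (A).
Next only (B) has its prerequisites met → (B).

(C) (D) (A) (B)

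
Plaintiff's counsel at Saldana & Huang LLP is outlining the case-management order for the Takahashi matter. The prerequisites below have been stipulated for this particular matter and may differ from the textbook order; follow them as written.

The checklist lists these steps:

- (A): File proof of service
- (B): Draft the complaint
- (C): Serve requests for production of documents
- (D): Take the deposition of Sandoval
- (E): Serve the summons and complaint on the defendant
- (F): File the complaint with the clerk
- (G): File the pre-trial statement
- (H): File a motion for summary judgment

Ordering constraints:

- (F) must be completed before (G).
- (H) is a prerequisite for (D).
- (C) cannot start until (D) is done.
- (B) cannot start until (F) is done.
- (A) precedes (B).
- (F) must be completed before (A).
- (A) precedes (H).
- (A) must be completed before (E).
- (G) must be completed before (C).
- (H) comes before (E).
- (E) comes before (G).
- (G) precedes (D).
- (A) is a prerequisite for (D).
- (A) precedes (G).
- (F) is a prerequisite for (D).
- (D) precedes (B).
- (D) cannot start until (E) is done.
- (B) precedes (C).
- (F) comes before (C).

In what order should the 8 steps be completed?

(F) → (A) → (H) → (E) → (G) → (D) → (B) → (C)

Only (F) has no prerequisites, so it is first.
(A) is the only step now ready → (A).
(H) is the only step now ready → (H).
That leaves (E) as the only ready step → (E).
(G) needed (A), (E) and (F), now all done → (G).
(D) needed (A), (E), (F), (G) and (H), now all done → (D).
(B) needed (A), (D) and (F), now all done → (B).
(C) is the only step now ready → (C).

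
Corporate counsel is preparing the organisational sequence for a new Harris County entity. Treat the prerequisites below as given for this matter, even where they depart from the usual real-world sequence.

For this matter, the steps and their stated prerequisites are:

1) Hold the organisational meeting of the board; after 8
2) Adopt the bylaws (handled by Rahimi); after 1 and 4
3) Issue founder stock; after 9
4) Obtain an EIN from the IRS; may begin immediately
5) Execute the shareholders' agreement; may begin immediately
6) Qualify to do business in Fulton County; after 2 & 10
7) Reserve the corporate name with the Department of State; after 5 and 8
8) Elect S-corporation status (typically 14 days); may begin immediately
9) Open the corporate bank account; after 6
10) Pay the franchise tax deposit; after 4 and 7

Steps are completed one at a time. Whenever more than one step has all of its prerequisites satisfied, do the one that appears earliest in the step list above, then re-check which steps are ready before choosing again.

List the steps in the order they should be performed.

4, 5, 8, 1, 2, 7, 10, 6, 9, 3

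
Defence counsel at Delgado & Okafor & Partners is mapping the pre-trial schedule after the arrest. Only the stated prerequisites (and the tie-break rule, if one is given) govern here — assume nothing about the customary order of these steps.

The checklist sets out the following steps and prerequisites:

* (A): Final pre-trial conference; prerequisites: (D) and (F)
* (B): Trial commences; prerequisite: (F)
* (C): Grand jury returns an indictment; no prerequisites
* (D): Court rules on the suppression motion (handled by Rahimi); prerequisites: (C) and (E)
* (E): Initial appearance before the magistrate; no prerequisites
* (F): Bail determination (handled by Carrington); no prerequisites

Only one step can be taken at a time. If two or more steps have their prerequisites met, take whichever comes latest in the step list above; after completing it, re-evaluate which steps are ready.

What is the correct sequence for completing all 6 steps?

Nothing is required for (F), (E) and (C). (F) is listed later → (F) first.
Ready: (E), (C) and (B). (E) is listed later → (E).
(C) and (B) are both available; (C) is listed later → (C).
Now (D) and (B) have their prerequisites met. (D) is listed later, so (D) next.
(A) now also ready, so the ready set is {(B), (A)}; (B) is listed later → (B).
(A) is the only step now ready → (A).

(F) (E) (C) (D) (B) (A)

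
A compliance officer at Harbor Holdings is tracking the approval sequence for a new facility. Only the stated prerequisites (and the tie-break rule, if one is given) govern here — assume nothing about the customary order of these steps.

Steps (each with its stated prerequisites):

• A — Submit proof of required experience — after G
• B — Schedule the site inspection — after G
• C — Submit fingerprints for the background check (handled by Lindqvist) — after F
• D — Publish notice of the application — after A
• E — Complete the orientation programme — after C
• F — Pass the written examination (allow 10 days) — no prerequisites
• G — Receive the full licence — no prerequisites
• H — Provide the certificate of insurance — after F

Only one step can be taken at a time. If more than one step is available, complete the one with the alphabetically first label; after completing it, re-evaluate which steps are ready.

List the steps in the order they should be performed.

Nothing is required for F and G. F has the earlier label → F first.
C and H now also ready, so the ready set is {C, G, H}; C has the earlier label → C.
E, G and H are all available; E has the earlier label → E.
Ready: G and H. G has the earlier label → G.
A and B now also ready, so the ready set is {A, B, H}; A has the earlier label → A.
Now B, D and H have their prerequisites met. B has the earlier label, so B next.
D and H are both available; D has the earlier label → D.
H needed F, now all done → H.

F, C, E, G, A, B, D, H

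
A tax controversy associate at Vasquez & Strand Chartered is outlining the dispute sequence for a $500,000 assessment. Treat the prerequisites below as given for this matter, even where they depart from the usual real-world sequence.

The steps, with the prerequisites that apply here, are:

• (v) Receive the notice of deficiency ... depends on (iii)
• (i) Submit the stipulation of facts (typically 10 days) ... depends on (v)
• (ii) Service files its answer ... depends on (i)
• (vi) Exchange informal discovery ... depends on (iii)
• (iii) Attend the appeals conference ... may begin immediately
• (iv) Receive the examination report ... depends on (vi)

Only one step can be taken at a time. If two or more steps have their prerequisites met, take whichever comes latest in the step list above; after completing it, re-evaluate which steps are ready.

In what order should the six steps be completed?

(iii) has no prerequisites → (iii) first.
(vi) and (v) are both available; (vi) is listed later → (vi).
Ready: (iv) and (v). (iv) is listed later → (iv).
(v) is the only step now ready → (v).
(i) needed (v), now all done → (i).
(ii) is the only step now ready → (ii).

(iii) → (vi) → (iv) → (v) → (i) → (ii)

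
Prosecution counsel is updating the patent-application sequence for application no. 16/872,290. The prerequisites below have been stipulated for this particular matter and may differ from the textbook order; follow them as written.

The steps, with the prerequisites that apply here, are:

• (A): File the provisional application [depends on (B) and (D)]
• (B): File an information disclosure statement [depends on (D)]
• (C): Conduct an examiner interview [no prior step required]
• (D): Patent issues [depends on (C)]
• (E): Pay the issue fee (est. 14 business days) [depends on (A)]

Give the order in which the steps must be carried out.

(C) has no prerequisites → (C) first.
Next only (D) has its prerequisites met → (D).
(B) needed (D), now all done → (B).
That leaves (A) as the only ready step → (A).
(E) is the only step now ready → (E).

(C) (D) (B) (A) (E)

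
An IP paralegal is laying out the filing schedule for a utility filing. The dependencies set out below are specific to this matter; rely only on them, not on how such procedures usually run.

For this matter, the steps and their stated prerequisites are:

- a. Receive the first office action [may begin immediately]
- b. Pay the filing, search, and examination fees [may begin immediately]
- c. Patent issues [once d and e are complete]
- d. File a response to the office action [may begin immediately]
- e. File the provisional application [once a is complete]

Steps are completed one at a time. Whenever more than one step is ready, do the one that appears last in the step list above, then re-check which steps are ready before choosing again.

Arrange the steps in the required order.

d, b, a, e, c

Nothing is required for d, b and a. d is listed later → d first.
b and a are both available; b is listed later → b.
That leaves a as the only ready step → a.
e needed a, now all done → e.
That leaves c as the only ready step → c.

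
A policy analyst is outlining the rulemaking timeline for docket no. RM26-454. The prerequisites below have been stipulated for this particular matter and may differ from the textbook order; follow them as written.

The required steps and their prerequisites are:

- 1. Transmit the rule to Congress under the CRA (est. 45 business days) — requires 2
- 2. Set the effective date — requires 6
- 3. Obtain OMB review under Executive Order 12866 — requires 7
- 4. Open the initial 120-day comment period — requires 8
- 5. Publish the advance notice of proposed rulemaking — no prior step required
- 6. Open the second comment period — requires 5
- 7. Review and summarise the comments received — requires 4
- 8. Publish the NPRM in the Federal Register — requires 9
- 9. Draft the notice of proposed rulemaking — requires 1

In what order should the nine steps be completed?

5 has no prerequisites → 5 first.
That leaves 6 as the only ready step → 6.
2 is the only step now ready → 2.
1 needed 2, now all done → 1.
9 needed 1, now all done → 9.
Next only 8 has its prerequisites met → 8.
Next only 4 has its prerequisites met → 4.
7 needed 4, now all done → 7.
Next only 3 has its prerequisites met → 3.

5 → 6 → 2 → 1 → 9 → 8 → 4 → 7 → 3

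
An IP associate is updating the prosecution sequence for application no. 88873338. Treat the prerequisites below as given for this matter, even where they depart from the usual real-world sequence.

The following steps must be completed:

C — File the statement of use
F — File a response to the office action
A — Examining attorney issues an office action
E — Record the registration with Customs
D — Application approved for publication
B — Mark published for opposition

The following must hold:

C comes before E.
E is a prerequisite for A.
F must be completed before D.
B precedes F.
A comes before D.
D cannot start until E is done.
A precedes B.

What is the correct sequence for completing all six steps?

C E A B F D

Only C has no prerequisites, so it is first.
E is the only step now ready → E.
A needed E, now all done → A.
B needed A, now all done → B.
Next only F has its prerequisites met → F.
D is the only step now ready → D.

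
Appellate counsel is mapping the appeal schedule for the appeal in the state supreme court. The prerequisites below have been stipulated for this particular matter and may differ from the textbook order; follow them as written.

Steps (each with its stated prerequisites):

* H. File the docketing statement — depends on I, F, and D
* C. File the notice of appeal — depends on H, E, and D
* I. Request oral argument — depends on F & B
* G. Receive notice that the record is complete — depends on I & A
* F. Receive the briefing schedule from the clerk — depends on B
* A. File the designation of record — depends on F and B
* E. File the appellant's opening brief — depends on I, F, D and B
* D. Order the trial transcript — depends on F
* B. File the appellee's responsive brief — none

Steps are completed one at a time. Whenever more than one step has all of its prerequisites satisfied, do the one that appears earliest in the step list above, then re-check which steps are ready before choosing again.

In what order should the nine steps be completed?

B has no prerequisites → B first.
F needed B, now all done → F.
Ready: I, A and D. I is listed earlier → I.
Now A and D have their prerequisites met. A is listed earlier, so A next.
G and D are both available; G is listed earlier → G.
D needed F, now all done → D.
H and E are both available; H is listed earlier → H.
Next only E has its prerequisites met → E.
C needed H, E and D, now all done → C.

B → F → I → A → G → D → H → E → C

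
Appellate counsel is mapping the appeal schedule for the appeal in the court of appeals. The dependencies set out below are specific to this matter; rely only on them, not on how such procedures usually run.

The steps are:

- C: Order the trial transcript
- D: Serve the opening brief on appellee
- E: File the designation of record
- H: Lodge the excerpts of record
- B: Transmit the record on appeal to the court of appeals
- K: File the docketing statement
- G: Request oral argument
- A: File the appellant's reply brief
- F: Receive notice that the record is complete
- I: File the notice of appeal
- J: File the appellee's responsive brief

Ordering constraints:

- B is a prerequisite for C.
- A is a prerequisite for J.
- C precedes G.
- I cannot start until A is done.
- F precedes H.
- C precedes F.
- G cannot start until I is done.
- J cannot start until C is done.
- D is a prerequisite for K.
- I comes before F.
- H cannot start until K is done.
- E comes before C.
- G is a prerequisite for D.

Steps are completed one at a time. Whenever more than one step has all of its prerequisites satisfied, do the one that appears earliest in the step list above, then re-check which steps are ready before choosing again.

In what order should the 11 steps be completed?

Nothing is required for E, B and A. E is listed earlier → E first.
Now B and A have their prerequisites met. B is listed earlier, so B next.
Now C and A have their prerequisites met. C is listed earlier, so C next.
That leaves A as the only ready step → A.
Now I and J have their prerequisites met. I is listed earlier, so I next.
G and F now also ready, so the ready set is {G, F, J}; G is listed earlier → G.
D, F and J are all available; D is listed earlier → D.
Now K, F and J have their prerequisites met. K is listed earlier, so K next.
Ready: F and J. F is listed earlier → F.
H and J are both available; H is listed earlier → H.
J needed C and A, now all done → J.

E, B, C, A, I, G, D, K, F, H, J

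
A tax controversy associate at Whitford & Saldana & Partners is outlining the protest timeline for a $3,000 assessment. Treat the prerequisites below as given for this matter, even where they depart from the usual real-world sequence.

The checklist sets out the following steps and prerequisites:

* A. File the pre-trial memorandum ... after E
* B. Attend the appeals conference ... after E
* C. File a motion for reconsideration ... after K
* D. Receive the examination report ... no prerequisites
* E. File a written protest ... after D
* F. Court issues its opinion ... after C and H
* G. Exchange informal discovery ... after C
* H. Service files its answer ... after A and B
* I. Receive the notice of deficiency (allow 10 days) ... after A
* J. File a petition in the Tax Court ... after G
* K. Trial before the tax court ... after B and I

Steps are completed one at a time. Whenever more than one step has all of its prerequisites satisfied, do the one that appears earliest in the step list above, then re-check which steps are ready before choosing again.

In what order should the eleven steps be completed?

D, E, A, B, H, I, K, C, F, G, J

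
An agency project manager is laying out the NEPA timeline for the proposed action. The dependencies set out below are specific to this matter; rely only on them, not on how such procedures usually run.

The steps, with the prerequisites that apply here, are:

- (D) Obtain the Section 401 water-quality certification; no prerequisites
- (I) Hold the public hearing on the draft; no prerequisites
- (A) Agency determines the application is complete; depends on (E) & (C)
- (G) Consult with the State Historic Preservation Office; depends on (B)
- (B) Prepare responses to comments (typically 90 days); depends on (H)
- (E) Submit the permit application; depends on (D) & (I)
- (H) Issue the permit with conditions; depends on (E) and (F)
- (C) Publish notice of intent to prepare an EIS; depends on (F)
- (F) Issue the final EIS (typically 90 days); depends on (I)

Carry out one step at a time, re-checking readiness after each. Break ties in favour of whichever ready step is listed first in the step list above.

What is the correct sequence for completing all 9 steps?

(D) and (I) have no prerequisites; (D) is listed earlier, so (D) is first.
Next only (I) has its prerequisites met → (I).
(E) and (F) are both available; (E) is listed earlier → (E).
(F) is the only step now ready → (F).
Ready: (H) and (C). (H) is listed earlier → (H).
(B) now also ready, so the ready set is {(B), (C)}; (B) is listed earlier → (B).
(G) now also ready, so the ready set is {(G), (C)}; (G) is listed earlier → (G).
(C) needed (F), now all done → (C).
(A) is the only step now ready → (A).

(D), (I), (E), (F), (H), (B), (G), (C), (A)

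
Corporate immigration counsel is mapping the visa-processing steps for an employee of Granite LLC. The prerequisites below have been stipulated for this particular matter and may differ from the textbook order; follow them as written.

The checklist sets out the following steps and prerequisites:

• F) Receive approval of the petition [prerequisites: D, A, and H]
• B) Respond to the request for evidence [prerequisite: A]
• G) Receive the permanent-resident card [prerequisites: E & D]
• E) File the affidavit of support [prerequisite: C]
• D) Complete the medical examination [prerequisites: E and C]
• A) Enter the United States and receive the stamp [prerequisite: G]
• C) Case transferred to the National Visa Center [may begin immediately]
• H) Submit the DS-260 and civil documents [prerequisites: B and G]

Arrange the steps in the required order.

C is the only step with nothing outstanding, so it goes first.
E is the only step now ready → E.
That leaves D as the only ready step → D.
Next only G has its prerequisites met → G.
A needed G, now all done → A.
B needed A, now all done → B.
Next only H has its prerequisites met → H.
F is the only step now ready → F.

C → E → D → G → A → B → H → F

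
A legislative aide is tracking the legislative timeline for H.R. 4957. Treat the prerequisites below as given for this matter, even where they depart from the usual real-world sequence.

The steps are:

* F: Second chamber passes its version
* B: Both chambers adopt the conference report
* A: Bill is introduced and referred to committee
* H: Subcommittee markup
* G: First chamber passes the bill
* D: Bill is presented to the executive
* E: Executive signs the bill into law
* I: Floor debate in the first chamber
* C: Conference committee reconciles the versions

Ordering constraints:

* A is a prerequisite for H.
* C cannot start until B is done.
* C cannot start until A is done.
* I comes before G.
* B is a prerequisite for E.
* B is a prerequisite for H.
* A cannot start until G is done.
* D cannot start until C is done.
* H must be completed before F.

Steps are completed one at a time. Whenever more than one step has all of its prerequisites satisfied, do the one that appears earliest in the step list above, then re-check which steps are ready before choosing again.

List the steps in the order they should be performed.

B, E, I, G, A, H, F, C, D

Nothing is required for B and I. B is listed earlier → B first.
E now also ready, so the ready set is {E, I}; E is listed earlier → E.
I is the only step now ready → I.
G is the only step now ready → G.
A needed G, now all done → A.
Now H and C have their prerequisites met. H is listed earlier, so H next.
Ready: F and C. F is listed earlier → F.
C needed B and A, now all done → C.
D needed C, now all done → D.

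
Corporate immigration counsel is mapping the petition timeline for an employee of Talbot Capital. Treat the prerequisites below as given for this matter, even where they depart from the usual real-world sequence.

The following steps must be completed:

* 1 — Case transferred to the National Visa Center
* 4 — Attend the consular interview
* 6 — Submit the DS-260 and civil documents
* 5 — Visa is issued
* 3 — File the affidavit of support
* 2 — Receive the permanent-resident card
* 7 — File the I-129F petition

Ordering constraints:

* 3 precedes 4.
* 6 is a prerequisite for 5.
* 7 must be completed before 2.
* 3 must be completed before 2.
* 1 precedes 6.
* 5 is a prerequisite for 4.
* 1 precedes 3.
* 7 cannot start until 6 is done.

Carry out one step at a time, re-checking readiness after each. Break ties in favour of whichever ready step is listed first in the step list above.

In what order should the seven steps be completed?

1 6 5 3 4 7 2

1 is the only step with nothing outstanding, so it goes first.
Now 6 and 3 have their prerequisites met. 6 is listed earlier, so 6 next.
5 and 7 now also ready, so the ready set is {5, 3, 7}; 5 is listed earlier → 5.
Ready: 3 and 7. 3 is listed earlier → 3.
4 now also ready, so the ready set is {4, 7}; 4 is listed earlier → 4.
That leaves 7 as the only ready step → 7.
Next only 2 has its prerequisites met → 2.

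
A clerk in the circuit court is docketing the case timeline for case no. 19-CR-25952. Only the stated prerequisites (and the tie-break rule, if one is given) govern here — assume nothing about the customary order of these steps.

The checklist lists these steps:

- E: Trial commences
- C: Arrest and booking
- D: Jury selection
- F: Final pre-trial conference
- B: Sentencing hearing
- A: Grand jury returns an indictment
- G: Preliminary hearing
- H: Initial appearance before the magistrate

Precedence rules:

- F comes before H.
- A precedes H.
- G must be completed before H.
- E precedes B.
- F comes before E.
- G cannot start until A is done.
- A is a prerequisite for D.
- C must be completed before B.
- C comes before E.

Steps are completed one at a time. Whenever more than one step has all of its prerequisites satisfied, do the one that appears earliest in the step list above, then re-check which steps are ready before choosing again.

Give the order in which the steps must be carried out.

C, F, E, B, A, D, G, H

Nothing is required for C, F and A. C is listed earlier → C first.
Ready: F and A. F is listed earlier → F.
Ready: E and A. E is listed earlier → E.
B and A are both available; B is listed earlier → B.
That leaves A as the only ready step → A.
Ready: D and G. D is listed earlier → D.
That leaves G as the only ready step → G.
H is the only step now ready → H.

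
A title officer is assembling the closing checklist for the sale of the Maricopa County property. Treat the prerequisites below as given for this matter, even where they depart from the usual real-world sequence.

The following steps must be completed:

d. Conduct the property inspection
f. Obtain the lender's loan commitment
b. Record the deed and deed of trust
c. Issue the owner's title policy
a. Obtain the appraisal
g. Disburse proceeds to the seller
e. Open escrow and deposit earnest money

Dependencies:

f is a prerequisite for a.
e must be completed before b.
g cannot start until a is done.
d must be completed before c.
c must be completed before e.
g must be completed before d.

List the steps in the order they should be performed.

Only f has no prerequisites, so it is first.
That leaves a as the only ready step → a.
That leaves g as the only ready step → g.
d needed g, now all done → d.
c needed d, now all done → c.
e needed c, now all done → e.
b needed e, now all done → b.

f → a → g → d → c → e → b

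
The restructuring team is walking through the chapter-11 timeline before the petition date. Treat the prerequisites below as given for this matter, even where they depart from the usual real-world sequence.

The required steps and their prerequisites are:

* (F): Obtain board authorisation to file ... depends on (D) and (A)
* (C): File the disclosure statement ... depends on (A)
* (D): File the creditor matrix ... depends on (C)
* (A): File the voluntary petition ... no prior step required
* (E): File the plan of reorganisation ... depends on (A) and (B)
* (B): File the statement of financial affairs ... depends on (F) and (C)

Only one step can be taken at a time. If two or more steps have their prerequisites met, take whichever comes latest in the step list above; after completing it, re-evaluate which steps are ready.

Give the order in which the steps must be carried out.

(A) is the only step with nothing outstanding, so it goes first.
That leaves (C) as the only ready step → (C).
That leaves (D) as the only ready step → (D).
(F) is the only step now ready → (F).
That leaves (B) as the only ready step → (B).
(E) is the only step now ready → (E).

(A) → (C) → (D) → (F) → (B) → (E)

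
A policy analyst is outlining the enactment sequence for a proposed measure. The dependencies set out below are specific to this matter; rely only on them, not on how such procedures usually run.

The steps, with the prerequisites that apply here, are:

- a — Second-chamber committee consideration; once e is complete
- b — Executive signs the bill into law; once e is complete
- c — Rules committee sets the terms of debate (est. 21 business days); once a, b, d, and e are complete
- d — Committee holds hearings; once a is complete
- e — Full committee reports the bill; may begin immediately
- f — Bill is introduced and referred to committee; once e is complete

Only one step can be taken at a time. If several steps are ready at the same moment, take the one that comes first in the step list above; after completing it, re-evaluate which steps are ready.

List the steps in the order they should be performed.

e, a, b, d, c, f

e is the only step with nothing outstanding, so it goes first.
Ready: a, b and f. a is listed earlier → a.
Now b, d and f have their prerequisites met. b is listed earlier, so b next.
Ready: d and f. d is listed earlier → d.
c and f are both available; c is listed earlier → c.
f needed e, now all done → f.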